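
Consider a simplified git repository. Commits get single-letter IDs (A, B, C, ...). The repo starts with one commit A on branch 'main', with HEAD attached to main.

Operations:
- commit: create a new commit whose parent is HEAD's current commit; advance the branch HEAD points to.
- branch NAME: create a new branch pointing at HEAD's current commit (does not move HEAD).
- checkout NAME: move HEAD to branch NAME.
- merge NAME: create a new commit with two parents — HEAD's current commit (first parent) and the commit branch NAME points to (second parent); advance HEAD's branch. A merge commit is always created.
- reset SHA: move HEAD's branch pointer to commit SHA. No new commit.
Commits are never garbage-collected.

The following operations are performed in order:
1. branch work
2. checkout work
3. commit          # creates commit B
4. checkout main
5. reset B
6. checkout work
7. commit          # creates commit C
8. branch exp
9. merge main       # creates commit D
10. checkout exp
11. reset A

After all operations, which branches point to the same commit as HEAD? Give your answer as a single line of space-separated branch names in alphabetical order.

Answer: exp

Derivation:
After op 1 (branch): HEAD=main@A [main=A work=A]
After op 2 (checkout): HEAD=work@A [main=A work=A]
After op 3 (commit): HEAD=work@B [main=A work=B]
After op 4 (checkout): HEAD=main@A [main=A work=B]
After op 5 (reset): HEAD=main@B [main=B work=B]
After op 6 (checkout): HEAD=work@B [main=B work=B]
After op 7 (commit): HEAD=work@C [main=B work=C]
After op 8 (branch): HEAD=work@C [exp=C main=B work=C]
After op 9 (merge): HEAD=work@D [exp=C main=B work=D]
After op 10 (checkout): HEAD=exp@C [exp=C main=B work=D]
After op 11 (reset): HEAD=exp@A [exp=A main=B work=D]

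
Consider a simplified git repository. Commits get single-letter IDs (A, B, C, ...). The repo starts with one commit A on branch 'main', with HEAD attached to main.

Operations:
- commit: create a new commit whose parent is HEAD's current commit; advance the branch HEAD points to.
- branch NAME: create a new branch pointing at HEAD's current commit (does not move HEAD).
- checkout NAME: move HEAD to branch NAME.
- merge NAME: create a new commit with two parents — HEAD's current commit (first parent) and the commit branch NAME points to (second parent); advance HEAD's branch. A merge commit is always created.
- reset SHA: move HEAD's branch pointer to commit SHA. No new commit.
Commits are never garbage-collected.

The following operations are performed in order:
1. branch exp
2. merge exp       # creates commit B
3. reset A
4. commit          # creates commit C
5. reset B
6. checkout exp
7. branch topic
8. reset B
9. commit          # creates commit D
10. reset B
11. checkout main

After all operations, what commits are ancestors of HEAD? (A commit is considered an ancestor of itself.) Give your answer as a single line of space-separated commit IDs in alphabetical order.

Answer: A B

Derivation:
After op 1 (branch): HEAD=main@A [exp=A main=A]
After op 2 (merge): HEAD=main@B [exp=A main=B]
After op 3 (reset): HEAD=main@A [exp=A main=A]
After op 4 (commit): HEAD=main@C [exp=A main=C]
After op 5 (reset): HEAD=main@B [exp=A main=B]
After op 6 (checkout): HEAD=exp@A [exp=A main=B]
After op 7 (branch): HEAD=exp@A [exp=A main=B topic=A]
After op 8 (reset): HEAD=exp@B [exp=B main=B topic=A]
After op 9 (commit): HEAD=exp@D [exp=D main=B topic=A]
After op 10 (reset): HEAD=exp@B [exp=B main=B topic=A]
After op 11 (checkout): HEAD=main@B [exp=B main=B topic=A]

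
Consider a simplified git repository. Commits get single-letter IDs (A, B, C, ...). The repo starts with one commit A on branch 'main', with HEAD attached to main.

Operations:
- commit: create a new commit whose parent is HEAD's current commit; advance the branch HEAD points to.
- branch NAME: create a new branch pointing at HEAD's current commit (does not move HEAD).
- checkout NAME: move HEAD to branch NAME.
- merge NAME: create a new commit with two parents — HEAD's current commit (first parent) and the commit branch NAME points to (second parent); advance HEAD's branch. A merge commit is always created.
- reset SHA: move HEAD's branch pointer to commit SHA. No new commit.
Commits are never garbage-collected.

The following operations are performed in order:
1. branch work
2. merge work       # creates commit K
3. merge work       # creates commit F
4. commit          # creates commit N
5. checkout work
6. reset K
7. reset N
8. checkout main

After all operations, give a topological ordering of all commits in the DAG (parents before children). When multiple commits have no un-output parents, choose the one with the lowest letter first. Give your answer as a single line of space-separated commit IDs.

After op 1 (branch): HEAD=main@A [main=A work=A]
After op 2 (merge): HEAD=main@K [main=K work=A]
After op 3 (merge): HEAD=main@F [main=F work=A]
After op 4 (commit): HEAD=main@N [main=N work=A]
After op 5 (checkout): HEAD=work@A [main=N work=A]
After op 6 (reset): HEAD=work@K [main=N work=K]
After op 7 (reset): HEAD=work@N [main=N work=N]
After op 8 (checkout): HEAD=main@N [main=N work=N]
commit A: parents=[]
commit F: parents=['K', 'A']
commit K: parents=['A', 'A']
commit N: parents=['F']

Answer: A K F N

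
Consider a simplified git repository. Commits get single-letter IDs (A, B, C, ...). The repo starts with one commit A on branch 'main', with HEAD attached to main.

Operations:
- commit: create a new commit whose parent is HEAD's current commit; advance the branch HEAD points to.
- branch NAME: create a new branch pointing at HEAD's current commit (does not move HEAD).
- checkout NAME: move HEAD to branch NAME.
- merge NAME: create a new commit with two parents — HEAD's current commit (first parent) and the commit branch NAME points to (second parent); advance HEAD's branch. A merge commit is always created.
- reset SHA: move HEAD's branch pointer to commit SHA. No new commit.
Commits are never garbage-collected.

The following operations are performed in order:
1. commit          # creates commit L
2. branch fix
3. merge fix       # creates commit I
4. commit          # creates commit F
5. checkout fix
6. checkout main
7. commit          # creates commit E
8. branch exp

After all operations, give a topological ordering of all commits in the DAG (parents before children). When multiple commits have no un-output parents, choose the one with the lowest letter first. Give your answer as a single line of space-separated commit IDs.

After op 1 (commit): HEAD=main@L [main=L]
After op 2 (branch): HEAD=main@L [fix=L main=L]
After op 3 (merge): HEAD=main@I [fix=L main=I]
After op 4 (commit): HEAD=main@F [fix=L main=F]
After op 5 (checkout): HEAD=fix@L [fix=L main=F]
After op 6 (checkout): HEAD=main@F [fix=L main=F]
After op 7 (commit): HEAD=main@E [fix=L main=E]
After op 8 (branch): HEAD=main@E [exp=E fix=L main=E]
commit A: parents=[]
commit E: parents=['F']
commit F: parents=['I']
commit I: parents=['L', 'L']
commit L: parents=['A']

Answer: A L I F E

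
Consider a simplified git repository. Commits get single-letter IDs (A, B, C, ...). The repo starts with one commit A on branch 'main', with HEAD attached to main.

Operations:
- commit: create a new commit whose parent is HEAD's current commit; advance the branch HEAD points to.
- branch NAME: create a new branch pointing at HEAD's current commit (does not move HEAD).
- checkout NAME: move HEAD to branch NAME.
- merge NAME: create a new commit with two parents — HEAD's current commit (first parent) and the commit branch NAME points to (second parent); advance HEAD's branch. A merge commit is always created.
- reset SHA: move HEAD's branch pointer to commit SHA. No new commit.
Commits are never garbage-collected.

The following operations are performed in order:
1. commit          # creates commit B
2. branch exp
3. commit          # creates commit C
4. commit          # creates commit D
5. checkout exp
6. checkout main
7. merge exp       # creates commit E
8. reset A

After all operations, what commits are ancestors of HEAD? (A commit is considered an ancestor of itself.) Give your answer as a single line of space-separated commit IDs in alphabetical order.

Answer: A

Derivation:
After op 1 (commit): HEAD=main@B [main=B]
After op 2 (branch): HEAD=main@B [exp=B main=B]
After op 3 (commit): HEAD=main@C [exp=B main=C]
After op 4 (commit): HEAD=main@D [exp=B main=D]
After op 5 (checkout): HEAD=exp@B [exp=B main=D]
After op 6 (checkout): HEAD=main@D [exp=B main=D]
After op 7 (merge): HEAD=main@E [exp=B main=E]
After op 8 (reset): HEAD=main@A [exp=B main=A]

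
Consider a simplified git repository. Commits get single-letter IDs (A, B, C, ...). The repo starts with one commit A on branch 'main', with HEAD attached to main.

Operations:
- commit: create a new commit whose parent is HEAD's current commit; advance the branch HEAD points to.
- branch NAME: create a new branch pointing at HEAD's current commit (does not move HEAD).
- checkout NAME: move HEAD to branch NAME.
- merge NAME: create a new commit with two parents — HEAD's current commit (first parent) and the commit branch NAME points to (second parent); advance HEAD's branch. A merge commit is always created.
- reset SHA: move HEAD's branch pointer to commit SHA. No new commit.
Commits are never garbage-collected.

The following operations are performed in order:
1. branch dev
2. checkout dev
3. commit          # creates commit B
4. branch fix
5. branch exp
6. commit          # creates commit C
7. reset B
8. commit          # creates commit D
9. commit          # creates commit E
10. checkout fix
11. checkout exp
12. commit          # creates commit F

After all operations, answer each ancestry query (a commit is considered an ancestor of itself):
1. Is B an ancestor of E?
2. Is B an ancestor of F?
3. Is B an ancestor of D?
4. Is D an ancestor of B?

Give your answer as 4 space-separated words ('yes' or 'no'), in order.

Answer: yes yes yes no

Derivation:
After op 1 (branch): HEAD=main@A [dev=A main=A]
After op 2 (checkout): HEAD=dev@A [dev=A main=A]
After op 3 (commit): HEAD=dev@B [dev=B main=A]
After op 4 (branch): HEAD=dev@B [dev=B fix=B main=A]
After op 5 (branch): HEAD=dev@B [dev=B exp=B fix=B main=A]
After op 6 (commit): HEAD=dev@C [dev=C exp=B fix=B main=A]
After op 7 (reset): HEAD=dev@B [dev=B exp=B fix=B main=A]
After op 8 (commit): HEAD=dev@D [dev=D exp=B fix=B main=A]
After op 9 (commit): HEAD=dev@E [dev=E exp=B fix=B main=A]
After op 10 (checkout): HEAD=fix@B [dev=E exp=B fix=B main=A]
After op 11 (checkout): HEAD=exp@B [dev=E exp=B fix=B main=A]
After op 12 (commit): HEAD=exp@F [dev=E exp=F fix=B main=A]
ancestors(E) = {A,B,D,E}; B in? yes
ancestors(F) = {A,B,F}; B in? yes
ancestors(D) = {A,B,D}; B in? yes
ancestors(B) = {A,B}; D in? no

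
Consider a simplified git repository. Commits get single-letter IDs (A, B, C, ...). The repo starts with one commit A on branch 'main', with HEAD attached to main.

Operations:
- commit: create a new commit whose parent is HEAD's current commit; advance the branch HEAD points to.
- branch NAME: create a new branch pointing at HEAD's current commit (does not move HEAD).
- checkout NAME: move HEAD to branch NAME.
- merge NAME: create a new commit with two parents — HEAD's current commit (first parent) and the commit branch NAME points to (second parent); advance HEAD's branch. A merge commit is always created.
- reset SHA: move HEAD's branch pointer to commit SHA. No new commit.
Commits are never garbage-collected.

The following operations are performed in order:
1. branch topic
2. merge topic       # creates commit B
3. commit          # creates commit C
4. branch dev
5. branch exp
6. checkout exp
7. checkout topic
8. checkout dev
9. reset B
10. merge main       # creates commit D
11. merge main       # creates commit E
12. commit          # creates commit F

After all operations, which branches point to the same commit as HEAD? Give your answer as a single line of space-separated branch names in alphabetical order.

Answer: dev

Derivation:
After op 1 (branch): HEAD=main@A [main=A topic=A]
After op 2 (merge): HEAD=main@B [main=B topic=A]
After op 3 (commit): HEAD=main@C [main=C topic=A]
After op 4 (branch): HEAD=main@C [dev=C main=C topic=A]
After op 5 (branch): HEAD=main@C [dev=C exp=C main=C topic=A]
After op 6 (checkout): HEAD=exp@C [dev=C exp=C main=C topic=A]
After op 7 (checkout): HEAD=topic@A [dev=C exp=C main=C topic=A]
After op 8 (checkout): HEAD=dev@C [dev=C exp=C main=C topic=A]
After op 9 (reset): HEAD=dev@B [dev=B exp=C main=C topic=A]
After op 10 (merge): HEAD=dev@D [dev=D exp=C main=C topic=A]
After op 11 (merge): HEAD=dev@E [dev=E exp=C main=C topic=A]
After op 12 (commit): HEAD=dev@F [dev=F exp=C main=C topic=A]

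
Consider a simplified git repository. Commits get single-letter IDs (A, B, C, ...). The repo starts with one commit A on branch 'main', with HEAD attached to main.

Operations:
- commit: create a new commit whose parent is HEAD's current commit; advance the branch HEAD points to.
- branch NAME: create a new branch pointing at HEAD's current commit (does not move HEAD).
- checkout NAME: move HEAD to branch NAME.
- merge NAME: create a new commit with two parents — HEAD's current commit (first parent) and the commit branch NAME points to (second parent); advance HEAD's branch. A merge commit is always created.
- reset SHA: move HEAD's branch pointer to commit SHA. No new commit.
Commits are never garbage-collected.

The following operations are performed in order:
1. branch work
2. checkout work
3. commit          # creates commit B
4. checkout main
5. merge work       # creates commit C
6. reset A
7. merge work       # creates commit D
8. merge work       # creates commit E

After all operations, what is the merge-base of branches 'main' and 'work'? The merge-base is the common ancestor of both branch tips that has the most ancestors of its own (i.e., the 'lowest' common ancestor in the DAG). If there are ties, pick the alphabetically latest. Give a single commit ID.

After op 1 (branch): HEAD=main@A [main=A work=A]
After op 2 (checkout): HEAD=work@A [main=A work=A]
After op 3 (commit): HEAD=work@B [main=A work=B]
After op 4 (checkout): HEAD=main@A [main=A work=B]
After op 5 (merge): HEAD=main@C [main=C work=B]
After op 6 (reset): HEAD=main@A [main=A work=B]
After op 7 (merge): HEAD=main@D [main=D work=B]
After op 8 (merge): HEAD=main@E [main=E work=B]
ancestors(main=E): ['A', 'B', 'D', 'E']
ancestors(work=B): ['A', 'B']
common: ['A', 'B']

Answer: B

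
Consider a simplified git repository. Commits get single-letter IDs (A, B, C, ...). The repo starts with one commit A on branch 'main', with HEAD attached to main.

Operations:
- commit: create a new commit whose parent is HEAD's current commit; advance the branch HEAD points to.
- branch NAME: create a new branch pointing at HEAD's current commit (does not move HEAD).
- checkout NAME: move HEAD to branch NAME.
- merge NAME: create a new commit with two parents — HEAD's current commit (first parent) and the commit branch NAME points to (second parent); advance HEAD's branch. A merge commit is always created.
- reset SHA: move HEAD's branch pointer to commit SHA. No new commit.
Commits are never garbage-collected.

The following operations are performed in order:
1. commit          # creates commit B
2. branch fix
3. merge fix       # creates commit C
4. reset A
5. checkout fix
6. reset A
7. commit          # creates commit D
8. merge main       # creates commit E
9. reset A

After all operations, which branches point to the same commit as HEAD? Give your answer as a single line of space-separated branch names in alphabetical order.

Answer: fix main

Derivation:
After op 1 (commit): HEAD=main@B [main=B]
After op 2 (branch): HEAD=main@B [fix=B main=B]
After op 3 (merge): HEAD=main@C [fix=B main=C]
After op 4 (reset): HEAD=main@A [fix=B main=A]
After op 5 (checkout): HEAD=fix@B [fix=B main=A]
After op 6 (reset): HEAD=fix@A [fix=A main=A]
After op 7 (commit): HEAD=fix@D [fix=D main=A]
After op 8 (merge): HEAD=fix@E [fix=E main=A]
After op 9 (reset): HEAD=fix@A [fix=A main=A]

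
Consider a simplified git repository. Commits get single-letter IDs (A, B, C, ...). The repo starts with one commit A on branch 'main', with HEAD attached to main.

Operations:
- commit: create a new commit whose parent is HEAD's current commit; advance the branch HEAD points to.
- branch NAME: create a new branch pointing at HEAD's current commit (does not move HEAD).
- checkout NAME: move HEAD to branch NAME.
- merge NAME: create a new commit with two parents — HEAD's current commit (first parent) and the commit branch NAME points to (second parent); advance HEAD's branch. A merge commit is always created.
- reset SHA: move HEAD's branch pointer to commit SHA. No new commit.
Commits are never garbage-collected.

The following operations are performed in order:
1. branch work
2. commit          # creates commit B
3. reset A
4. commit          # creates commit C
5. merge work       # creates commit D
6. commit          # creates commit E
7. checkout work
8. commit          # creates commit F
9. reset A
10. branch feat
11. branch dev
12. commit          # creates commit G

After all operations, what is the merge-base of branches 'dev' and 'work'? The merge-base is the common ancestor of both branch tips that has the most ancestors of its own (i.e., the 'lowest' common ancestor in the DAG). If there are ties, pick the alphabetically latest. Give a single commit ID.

Answer: A

Derivation:
After op 1 (branch): HEAD=main@A [main=A work=A]
After op 2 (commit): HEAD=main@B [main=B work=A]
After op 3 (reset): HEAD=main@A [main=A work=A]
After op 4 (commit): HEAD=main@C [main=C work=A]
After op 5 (merge): HEAD=main@D [main=D work=A]
After op 6 (commit): HEAD=main@E [main=E work=A]
After op 7 (checkout): HEAD=work@A [main=E work=A]
After op 8 (commit): HEAD=work@F [main=E work=F]
After op 9 (reset): HEAD=work@A [main=E work=A]
After op 10 (branch): HEAD=work@A [feat=A main=E work=A]
After op 11 (branch): HEAD=work@A [dev=A feat=A main=E work=A]
After op 12 (commit): HEAD=work@G [dev=A feat=A main=E work=G]
ancestors(dev=A): ['A']
ancestors(work=G): ['A', 'G']
common: ['A']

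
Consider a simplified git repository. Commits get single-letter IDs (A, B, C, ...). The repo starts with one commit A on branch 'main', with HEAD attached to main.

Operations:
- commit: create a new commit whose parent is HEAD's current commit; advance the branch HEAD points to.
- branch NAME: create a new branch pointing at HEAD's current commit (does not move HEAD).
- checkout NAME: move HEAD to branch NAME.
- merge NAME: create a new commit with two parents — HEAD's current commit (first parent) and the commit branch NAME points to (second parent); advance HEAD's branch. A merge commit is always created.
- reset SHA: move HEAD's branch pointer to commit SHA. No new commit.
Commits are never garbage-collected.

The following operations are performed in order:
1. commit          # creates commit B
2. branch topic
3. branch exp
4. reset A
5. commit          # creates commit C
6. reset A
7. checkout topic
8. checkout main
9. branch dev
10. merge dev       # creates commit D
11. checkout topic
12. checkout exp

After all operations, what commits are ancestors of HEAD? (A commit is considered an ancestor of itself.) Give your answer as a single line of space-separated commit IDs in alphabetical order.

After op 1 (commit): HEAD=main@B [main=B]
After op 2 (branch): HEAD=main@B [main=B topic=B]
After op 3 (branch): HEAD=main@B [exp=B main=B topic=B]
After op 4 (reset): HEAD=main@A [exp=B main=A topic=B]
After op 5 (commit): HEAD=main@C [exp=B main=C topic=B]
After op 6 (reset): HEAD=main@A [exp=B main=A topic=B]
After op 7 (checkout): HEAD=topic@B [exp=B main=A topic=B]
After op 8 (checkout): HEAD=main@A [exp=B main=A topic=B]
After op 9 (branch): HEAD=main@A [dev=A exp=B main=A topic=B]
After op 10 (merge): HEAD=main@D [dev=A exp=B main=D topic=B]
After op 11 (checkout): HEAD=topic@B [dev=A exp=B main=D topic=B]
After op 12 (checkout): HEAD=exp@B [dev=A exp=B main=D topic=B]

Answer: A B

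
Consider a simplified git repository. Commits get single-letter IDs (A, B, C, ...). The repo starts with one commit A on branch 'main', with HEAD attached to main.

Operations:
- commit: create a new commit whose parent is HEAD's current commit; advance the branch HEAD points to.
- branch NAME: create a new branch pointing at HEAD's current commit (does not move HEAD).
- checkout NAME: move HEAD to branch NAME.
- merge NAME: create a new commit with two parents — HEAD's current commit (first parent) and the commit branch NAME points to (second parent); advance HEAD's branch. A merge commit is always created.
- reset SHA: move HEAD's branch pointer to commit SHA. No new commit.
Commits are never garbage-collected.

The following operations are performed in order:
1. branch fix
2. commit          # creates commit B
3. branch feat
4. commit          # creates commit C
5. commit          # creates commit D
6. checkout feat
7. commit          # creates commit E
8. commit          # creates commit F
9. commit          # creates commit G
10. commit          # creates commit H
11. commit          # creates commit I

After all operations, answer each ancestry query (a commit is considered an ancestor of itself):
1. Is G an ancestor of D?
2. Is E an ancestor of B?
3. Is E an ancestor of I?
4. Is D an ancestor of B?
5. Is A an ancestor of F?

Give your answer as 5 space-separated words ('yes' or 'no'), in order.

Answer: no no yes no yes

Derivation:
After op 1 (branch): HEAD=main@A [fix=A main=A]
After op 2 (commit): HEAD=main@B [fix=A main=B]
After op 3 (branch): HEAD=main@B [feat=B fix=A main=B]
After op 4 (commit): HEAD=main@C [feat=B fix=A main=C]
After op 5 (commit): HEAD=main@D [feat=B fix=A main=D]
After op 6 (checkout): HEAD=feat@B [feat=B fix=A main=D]
After op 7 (commit): HEAD=feat@E [feat=E fix=A main=D]
After op 8 (commit): HEAD=feat@F [feat=F fix=A main=D]
After op 9 (commit): HEAD=feat@G [feat=G fix=A main=D]
After op 10 (commit): HEAD=feat@H [feat=H fix=A main=D]
After op 11 (commit): HEAD=feat@I [feat=I fix=A main=D]
ancestors(D) = {A,B,C,D}; G in? no
ancestors(B) = {A,B}; E in? no
ancestors(I) = {A,B,E,F,G,H,I}; E in? yes
ancestors(B) = {A,B}; D in? no
ancestors(F) = {A,B,E,F}; A in? yes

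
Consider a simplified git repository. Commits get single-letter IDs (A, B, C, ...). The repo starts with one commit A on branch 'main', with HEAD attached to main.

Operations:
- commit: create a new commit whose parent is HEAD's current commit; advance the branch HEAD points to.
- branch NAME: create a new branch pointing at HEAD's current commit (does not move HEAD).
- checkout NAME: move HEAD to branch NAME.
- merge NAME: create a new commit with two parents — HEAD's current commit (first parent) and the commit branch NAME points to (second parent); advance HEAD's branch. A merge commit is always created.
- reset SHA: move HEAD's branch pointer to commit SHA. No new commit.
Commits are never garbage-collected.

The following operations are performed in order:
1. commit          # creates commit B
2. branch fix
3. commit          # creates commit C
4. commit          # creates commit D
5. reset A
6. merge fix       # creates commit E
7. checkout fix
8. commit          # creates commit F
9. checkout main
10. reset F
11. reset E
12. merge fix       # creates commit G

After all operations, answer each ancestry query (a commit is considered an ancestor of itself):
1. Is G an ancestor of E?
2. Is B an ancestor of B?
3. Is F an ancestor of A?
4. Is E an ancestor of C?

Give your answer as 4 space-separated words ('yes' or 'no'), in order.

After op 1 (commit): HEAD=main@B [main=B]
After op 2 (branch): HEAD=main@B [fix=B main=B]
After op 3 (commit): HEAD=main@C [fix=B main=C]
After op 4 (commit): HEAD=main@D [fix=B main=D]
After op 5 (reset): HEAD=main@A [fix=B main=A]
After op 6 (merge): HEAD=main@E [fix=B main=E]
After op 7 (checkout): HEAD=fix@B [fix=B main=E]
After op 8 (commit): HEAD=fix@F [fix=F main=E]
After op 9 (checkout): HEAD=main@E [fix=F main=E]
After op 10 (reset): HEAD=main@F [fix=F main=F]
After op 11 (reset): HEAD=main@E [fix=F main=E]
After op 12 (merge): HEAD=main@G [fix=F main=G]
ancestors(E) = {A,B,E}; G in? no
ancestors(B) = {A,B}; B in? yes
ancestors(A) = {A}; F in? no
ancestors(C) = {A,B,C}; E in? no

Answer: no yes no no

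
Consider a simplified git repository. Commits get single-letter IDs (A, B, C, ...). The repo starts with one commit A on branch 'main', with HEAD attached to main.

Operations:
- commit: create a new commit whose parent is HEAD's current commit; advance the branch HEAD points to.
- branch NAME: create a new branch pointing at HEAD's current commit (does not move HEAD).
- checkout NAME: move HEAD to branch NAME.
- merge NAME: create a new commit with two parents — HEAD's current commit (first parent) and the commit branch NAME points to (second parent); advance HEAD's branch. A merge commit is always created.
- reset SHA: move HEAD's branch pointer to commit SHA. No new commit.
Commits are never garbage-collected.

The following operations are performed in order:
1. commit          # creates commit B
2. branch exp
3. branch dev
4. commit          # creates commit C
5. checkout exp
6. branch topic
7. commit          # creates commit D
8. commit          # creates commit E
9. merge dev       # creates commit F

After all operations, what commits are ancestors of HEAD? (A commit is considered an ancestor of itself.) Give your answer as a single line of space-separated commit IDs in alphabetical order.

After op 1 (commit): HEAD=main@B [main=B]
After op 2 (branch): HEAD=main@B [exp=B main=B]
After op 3 (branch): HEAD=main@B [dev=B exp=B main=B]
After op 4 (commit): HEAD=main@C [dev=B exp=B main=C]
After op 5 (checkout): HEAD=exp@B [dev=B exp=B main=C]
After op 6 (branch): HEAD=exp@B [dev=B exp=B main=C topic=B]
After op 7 (commit): HEAD=exp@D [dev=B exp=D main=C topic=B]
After op 8 (commit): HEAD=exp@E [dev=B exp=E main=C topic=B]
After op 9 (merge): HEAD=exp@F [dev=B exp=F main=C topic=B]

Answer: A B D E F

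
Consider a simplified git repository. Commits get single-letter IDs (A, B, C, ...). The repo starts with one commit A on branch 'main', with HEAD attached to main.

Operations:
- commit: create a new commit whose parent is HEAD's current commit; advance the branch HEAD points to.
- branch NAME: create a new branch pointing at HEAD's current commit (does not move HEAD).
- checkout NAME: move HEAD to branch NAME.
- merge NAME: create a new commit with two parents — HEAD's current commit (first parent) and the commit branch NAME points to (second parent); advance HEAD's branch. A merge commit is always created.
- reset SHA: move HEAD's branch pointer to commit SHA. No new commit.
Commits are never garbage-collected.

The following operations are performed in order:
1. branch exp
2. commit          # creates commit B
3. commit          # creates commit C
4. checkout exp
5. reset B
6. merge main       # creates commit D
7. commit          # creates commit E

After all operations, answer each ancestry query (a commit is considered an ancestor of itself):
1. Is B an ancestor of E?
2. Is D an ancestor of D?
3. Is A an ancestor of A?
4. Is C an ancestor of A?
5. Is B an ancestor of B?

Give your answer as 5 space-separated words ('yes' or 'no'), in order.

After op 1 (branch): HEAD=main@A [exp=A main=A]
After op 2 (commit): HEAD=main@B [exp=A main=B]
After op 3 (commit): HEAD=main@C [exp=A main=C]
After op 4 (checkout): HEAD=exp@A [exp=A main=C]
After op 5 (reset): HEAD=exp@B [exp=B main=C]
After op 6 (merge): HEAD=exp@D [exp=D main=C]
After op 7 (commit): HEAD=exp@E [exp=E main=C]
ancestors(E) = {A,B,C,D,E}; B in? yes
ancestors(D) = {A,B,C,D}; D in? yes
ancestors(A) = {A}; A in? yes
ancestors(A) = {A}; C in? no
ancestors(B) = {A,B}; B in? yes

Answer: yes yes yes no yes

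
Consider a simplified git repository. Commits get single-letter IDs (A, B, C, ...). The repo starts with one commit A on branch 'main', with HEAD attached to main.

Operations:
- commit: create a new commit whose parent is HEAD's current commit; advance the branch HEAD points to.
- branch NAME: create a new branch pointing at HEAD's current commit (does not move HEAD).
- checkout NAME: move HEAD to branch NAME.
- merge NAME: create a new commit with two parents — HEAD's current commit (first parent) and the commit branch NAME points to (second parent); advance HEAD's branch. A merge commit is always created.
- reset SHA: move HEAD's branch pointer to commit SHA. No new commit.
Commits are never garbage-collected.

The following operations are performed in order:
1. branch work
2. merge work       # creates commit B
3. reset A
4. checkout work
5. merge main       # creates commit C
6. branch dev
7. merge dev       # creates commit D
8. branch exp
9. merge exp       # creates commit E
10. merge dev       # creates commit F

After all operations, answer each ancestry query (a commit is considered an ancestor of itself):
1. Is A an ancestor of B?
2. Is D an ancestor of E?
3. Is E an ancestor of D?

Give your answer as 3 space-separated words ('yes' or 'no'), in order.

After op 1 (branch): HEAD=main@A [main=A work=A]
After op 2 (merge): HEAD=main@B [main=B work=A]
After op 3 (reset): HEAD=main@A [main=A work=A]
After op 4 (checkout): HEAD=work@A [main=A work=A]
After op 5 (merge): HEAD=work@C [main=A work=C]
After op 6 (branch): HEAD=work@C [dev=C main=A work=C]
After op 7 (merge): HEAD=work@D [dev=C main=A work=D]
After op 8 (branch): HEAD=work@D [dev=C exp=D main=A work=D]
After op 9 (merge): HEAD=work@E [dev=C exp=D main=A work=E]
After op 10 (merge): HEAD=work@F [dev=C exp=D main=A work=F]
ancestors(B) = {A,B}; A in? yes
ancestors(E) = {A,C,D,E}; D in? yes
ancestors(D) = {A,C,D}; E in? no

Answer: yes yes no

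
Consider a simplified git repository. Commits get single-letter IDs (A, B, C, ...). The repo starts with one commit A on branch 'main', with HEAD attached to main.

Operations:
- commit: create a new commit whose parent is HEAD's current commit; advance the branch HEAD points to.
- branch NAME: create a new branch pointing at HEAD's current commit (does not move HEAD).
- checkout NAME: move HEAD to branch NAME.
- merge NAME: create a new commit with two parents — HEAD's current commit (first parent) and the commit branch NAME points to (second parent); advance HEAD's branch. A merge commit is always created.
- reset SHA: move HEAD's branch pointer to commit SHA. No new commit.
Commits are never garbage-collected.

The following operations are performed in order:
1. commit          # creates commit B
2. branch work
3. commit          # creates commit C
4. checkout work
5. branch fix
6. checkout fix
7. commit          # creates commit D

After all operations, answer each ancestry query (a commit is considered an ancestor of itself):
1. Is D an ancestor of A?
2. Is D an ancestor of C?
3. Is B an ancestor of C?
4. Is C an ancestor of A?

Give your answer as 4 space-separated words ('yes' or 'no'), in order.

After op 1 (commit): HEAD=main@B [main=B]
After op 2 (branch): HEAD=main@B [main=B work=B]
After op 3 (commit): HEAD=main@C [main=C work=B]
After op 4 (checkout): HEAD=work@B [main=C work=B]
After op 5 (branch): HEAD=work@B [fix=B main=C work=B]
After op 6 (checkout): HEAD=fix@B [fix=B main=C work=B]
After op 7 (commit): HEAD=fix@D [fix=D main=C work=B]
ancestors(A) = {A}; D in? no
ancestors(C) = {A,B,C}; D in? no
ancestors(C) = {A,B,C}; B in? yes
ancestors(A) = {A}; C in? no

Answer: no no yes no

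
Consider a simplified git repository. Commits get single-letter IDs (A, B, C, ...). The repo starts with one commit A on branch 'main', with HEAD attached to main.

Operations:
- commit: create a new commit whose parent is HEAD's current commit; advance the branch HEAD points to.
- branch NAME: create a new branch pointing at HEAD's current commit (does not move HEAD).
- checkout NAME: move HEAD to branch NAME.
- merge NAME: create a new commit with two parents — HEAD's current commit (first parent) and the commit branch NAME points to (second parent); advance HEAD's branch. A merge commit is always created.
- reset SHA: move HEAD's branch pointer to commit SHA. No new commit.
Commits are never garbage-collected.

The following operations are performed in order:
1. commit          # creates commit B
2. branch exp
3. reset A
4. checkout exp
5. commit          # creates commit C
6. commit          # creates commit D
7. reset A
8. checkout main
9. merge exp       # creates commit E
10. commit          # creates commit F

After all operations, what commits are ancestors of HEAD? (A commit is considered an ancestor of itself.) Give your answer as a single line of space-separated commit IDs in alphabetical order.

After op 1 (commit): HEAD=main@B [main=B]
After op 2 (branch): HEAD=main@B [exp=B main=B]
After op 3 (reset): HEAD=main@A [exp=B main=A]
After op 4 (checkout): HEAD=exp@B [exp=B main=A]
After op 5 (commit): HEAD=exp@C [exp=C main=A]
After op 6 (commit): HEAD=exp@D [exp=D main=A]
After op 7 (reset): HEAD=exp@A [exp=A main=A]
After op 8 (checkout): HEAD=main@A [exp=A main=A]
After op 9 (merge): HEAD=main@E [exp=A main=E]
After op 10 (commit): HEAD=main@F [exp=A main=F]

Answer: A E F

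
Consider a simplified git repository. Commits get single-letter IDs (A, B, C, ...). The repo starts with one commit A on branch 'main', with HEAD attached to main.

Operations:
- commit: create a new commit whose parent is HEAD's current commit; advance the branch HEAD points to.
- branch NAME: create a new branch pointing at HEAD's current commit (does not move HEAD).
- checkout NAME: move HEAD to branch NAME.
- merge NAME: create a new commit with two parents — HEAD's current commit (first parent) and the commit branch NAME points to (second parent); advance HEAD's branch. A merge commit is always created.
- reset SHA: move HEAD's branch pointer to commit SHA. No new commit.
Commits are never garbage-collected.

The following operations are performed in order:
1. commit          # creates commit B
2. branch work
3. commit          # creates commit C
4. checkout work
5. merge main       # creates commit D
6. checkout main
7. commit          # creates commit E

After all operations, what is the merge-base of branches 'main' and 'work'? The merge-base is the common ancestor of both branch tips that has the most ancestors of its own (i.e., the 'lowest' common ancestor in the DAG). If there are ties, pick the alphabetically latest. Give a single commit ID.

Answer: C

Derivation:
After op 1 (commit): HEAD=main@B [main=B]
After op 2 (branch): HEAD=main@B [main=B work=B]
After op 3 (commit): HEAD=main@C [main=C work=B]
After op 4 (checkout): HEAD=work@B [main=C work=B]
After op 5 (merge): HEAD=work@D [main=C work=D]
After op 6 (checkout): HEAD=main@C [main=C work=D]
After op 7 (commit): HEAD=main@E [main=E work=D]
ancestors(main=E): ['A', 'B', 'C', 'E']
ancestors(work=D): ['A', 'B', 'C', 'D']
common: ['A', 'B', 'C']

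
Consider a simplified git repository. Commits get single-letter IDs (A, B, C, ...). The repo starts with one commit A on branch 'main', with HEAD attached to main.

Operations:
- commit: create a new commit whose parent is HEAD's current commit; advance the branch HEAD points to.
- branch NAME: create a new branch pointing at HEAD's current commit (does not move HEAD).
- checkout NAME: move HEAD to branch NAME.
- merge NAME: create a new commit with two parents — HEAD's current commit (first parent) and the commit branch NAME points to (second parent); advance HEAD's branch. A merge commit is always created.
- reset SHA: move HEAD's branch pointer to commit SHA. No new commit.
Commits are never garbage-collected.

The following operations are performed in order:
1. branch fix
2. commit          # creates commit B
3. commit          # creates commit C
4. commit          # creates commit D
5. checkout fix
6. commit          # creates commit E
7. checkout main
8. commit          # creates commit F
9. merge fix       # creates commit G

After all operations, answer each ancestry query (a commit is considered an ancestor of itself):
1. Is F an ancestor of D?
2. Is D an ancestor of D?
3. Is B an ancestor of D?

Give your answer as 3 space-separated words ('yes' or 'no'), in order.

Answer: no yes yes

Derivation:
After op 1 (branch): HEAD=main@A [fix=A main=A]
After op 2 (commit): HEAD=main@B [fix=A main=B]
After op 3 (commit): HEAD=main@C [fix=A main=C]
After op 4 (commit): HEAD=main@D [fix=A main=D]
After op 5 (checkout): HEAD=fix@A [fix=A main=D]
After op 6 (commit): HEAD=fix@E [fix=E main=D]
After op 7 (checkout): HEAD=main@D [fix=E main=D]
After op 8 (commit): HEAD=main@F [fix=E main=F]
After op 9 (merge): HEAD=main@G [fix=E main=G]
ancestors(D) = {A,B,C,D}; F in? no
ancestors(D) = {A,B,C,D}; D in? yes
ancestors(D) = {A,B,C,D}; B in? yes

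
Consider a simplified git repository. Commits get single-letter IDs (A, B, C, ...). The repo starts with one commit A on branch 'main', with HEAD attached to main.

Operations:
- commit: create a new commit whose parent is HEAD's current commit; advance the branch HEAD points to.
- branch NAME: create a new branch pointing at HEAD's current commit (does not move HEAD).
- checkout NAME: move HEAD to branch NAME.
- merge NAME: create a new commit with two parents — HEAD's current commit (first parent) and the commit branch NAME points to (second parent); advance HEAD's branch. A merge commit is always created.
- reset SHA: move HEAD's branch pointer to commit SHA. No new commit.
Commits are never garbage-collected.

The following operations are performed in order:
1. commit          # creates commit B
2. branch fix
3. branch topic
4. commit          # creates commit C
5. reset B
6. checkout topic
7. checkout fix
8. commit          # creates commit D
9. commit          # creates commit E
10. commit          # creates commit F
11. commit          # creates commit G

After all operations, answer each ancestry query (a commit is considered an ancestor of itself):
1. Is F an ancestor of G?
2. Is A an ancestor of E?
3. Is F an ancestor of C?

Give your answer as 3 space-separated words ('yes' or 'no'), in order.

After op 1 (commit): HEAD=main@B [main=B]
After op 2 (branch): HEAD=main@B [fix=B main=B]
After op 3 (branch): HEAD=main@B [fix=B main=B topic=B]
After op 4 (commit): HEAD=main@C [fix=B main=C topic=B]
After op 5 (reset): HEAD=main@B [fix=B main=B topic=B]
After op 6 (checkout): HEAD=topic@B [fix=B main=B topic=B]
After op 7 (checkout): HEAD=fix@B [fix=B main=B topic=B]
After op 8 (commit): HEAD=fix@D [fix=D main=B topic=B]
After op 9 (commit): HEAD=fix@E [fix=E main=B topic=B]
After op 10 (commit): HEAD=fix@F [fix=F main=B topic=B]
After op 11 (commit): HEAD=fix@G [fix=G main=B topic=B]
ancestors(G) = {A,B,D,E,F,G}; F in? yes
ancestors(E) = {A,B,D,E}; A in? yes
ancestors(C) = {A,B,C}; F in? no

Answer: yes yes no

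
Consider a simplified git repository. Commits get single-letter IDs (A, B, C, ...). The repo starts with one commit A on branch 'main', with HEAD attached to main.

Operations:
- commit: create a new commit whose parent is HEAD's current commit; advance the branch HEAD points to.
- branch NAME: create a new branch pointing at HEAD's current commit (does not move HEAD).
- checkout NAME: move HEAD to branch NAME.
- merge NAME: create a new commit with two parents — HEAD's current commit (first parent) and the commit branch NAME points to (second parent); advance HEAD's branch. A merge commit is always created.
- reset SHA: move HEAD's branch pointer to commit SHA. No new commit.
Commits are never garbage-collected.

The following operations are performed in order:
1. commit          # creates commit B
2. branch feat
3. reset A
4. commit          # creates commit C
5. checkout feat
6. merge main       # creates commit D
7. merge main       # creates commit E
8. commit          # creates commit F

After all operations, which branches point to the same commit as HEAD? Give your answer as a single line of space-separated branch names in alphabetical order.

Answer: feat

Derivation:
After op 1 (commit): HEAD=main@B [main=B]
After op 2 (branch): HEAD=main@B [feat=B main=B]
After op 3 (reset): HEAD=main@A [feat=B main=A]
After op 4 (commit): HEAD=main@C [feat=B main=C]
After op 5 (checkout): HEAD=feat@B [feat=B main=C]
After op 6 (merge): HEAD=feat@D [feat=D main=C]
After op 7 (merge): HEAD=feat@E [feat=E main=C]
After op 8 (commit): HEAD=feat@F [feat=F main=C]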